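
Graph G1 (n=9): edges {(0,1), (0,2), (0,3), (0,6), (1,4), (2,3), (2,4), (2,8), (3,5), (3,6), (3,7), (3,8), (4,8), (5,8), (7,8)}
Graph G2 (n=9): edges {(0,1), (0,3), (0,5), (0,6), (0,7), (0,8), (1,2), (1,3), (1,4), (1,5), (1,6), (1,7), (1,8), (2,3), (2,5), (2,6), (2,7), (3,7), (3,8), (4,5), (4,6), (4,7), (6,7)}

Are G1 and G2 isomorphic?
No, not isomorphic

The graphs are NOT isomorphic.

Degrees in G1: deg(0)=4, deg(1)=2, deg(2)=4, deg(3)=6, deg(4)=3, deg(5)=2, deg(6)=2, deg(7)=2, deg(8)=5.
Sorted degree sequence of G1: [6, 5, 4, 4, 3, 2, 2, 2, 2].
Degrees in G2: deg(0)=6, deg(1)=8, deg(2)=5, deg(3)=5, deg(4)=4, deg(5)=4, deg(6)=5, deg(7)=6, deg(8)=3.
Sorted degree sequence of G2: [8, 6, 6, 5, 5, 5, 4, 4, 3].
The (sorted) degree sequence is an isomorphism invariant, so since G1 and G2 have different degree sequences they cannot be isomorphic.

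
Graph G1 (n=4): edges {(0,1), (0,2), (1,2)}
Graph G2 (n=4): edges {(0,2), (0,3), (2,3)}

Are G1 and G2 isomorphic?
Yes, isomorphic

The graphs are isomorphic.
One valid mapping φ: V(G1) → V(G2): 0→0, 1→3, 2→2, 3→1

Verify φ preserves adjacency — for each edge of G1, its image is an edge of G2:
  (0,1) → (φ(0),φ(1)) = (0,3) ∈ E(G2) ✓
  (0,2) → (φ(0),φ(2)) = (0,2) ∈ E(G2) ✓
  (1,2) → (φ(1),φ(2)) = (2,3) ∈ E(G2) ✓
All 3 edges of G1 map to edges of G2, and |E(G1)| = |E(G2)| = 3, so φ is a bijection on edges as well as vertices. Hence G1 ≅ G2.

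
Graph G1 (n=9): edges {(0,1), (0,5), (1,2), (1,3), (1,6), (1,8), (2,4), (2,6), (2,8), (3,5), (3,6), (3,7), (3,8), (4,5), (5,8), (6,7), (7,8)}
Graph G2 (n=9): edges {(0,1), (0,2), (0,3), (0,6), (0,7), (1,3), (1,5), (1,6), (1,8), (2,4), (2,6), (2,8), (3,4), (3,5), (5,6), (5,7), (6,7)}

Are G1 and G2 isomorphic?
Yes, isomorphic

The graphs are isomorphic.
One valid mapping φ: V(G1) → V(G2): 0→8, 1→1, 2→3, 3→6, 4→4, 5→2, 6→5, 7→7, 8→0

Verify φ preserves adjacency — for each edge of G1, its image is an edge of G2:
  (0,1) → (φ(0),φ(1)) = (1,8) ∈ E(G2) ✓
  (0,5) → (φ(0),φ(5)) = (2,8) ∈ E(G2) ✓
  (1,2) → (φ(1),φ(2)) = (1,3) ∈ E(G2) ✓
  (1,3) → (φ(1),φ(3)) = (1,6) ∈ E(G2) ✓
  (1,6) → (φ(1),φ(6)) = (1,5) ∈ E(G2) ✓
  (1,8) → (φ(1),φ(8)) = (0,1) ∈ E(G2) ✓
  (2,4) → (φ(2),φ(4)) = (3,4) ∈ E(G2) ✓
  (2,6) → (φ(2),φ(6)) = (3,5) ∈ E(G2) ✓
  (2,8) → (φ(2),φ(8)) = (0,3) ∈ E(G2) ✓
  (3,5) → (φ(3),φ(5)) = (2,6) ∈ E(G2) ✓
  (3,6) → (φ(3),φ(6)) = (5,6) ∈ E(G2) ✓
  (3,7) → (φ(3),φ(7)) = (6,7) ∈ E(G2) ✓
  (3,8) → (φ(3),φ(8)) = (0,6) ∈ E(G2) ✓
  (4,5) → (φ(4),φ(5)) = (2,4) ∈ E(G2) ✓
  (5,8) → (φ(5),φ(8)) = (0,2) ∈ E(G2) ✓
  (6,7) → (φ(6),φ(7)) = (5,7) ∈ E(G2) ✓
  (7,8) → (φ(7),φ(8)) = (0,7) ∈ E(G2) ✓
All 17 edges of G1 map to edges of G2, and |E(G1)| = |E(G2)| = 17, so φ is a bijection on edges as well as vertices. Hence G1 ≅ G2.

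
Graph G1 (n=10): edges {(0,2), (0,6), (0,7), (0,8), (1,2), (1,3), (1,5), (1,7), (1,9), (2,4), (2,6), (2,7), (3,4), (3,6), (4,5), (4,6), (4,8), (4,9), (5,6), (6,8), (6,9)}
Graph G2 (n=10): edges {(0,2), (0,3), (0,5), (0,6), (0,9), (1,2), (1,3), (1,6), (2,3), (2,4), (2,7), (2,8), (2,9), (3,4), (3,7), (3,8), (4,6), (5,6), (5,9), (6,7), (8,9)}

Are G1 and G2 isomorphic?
Yes, isomorphic

The graphs are isomorphic.
One valid mapping φ: V(G1) → V(G2): 0→9, 1→6, 2→0, 3→7, 4→3, 5→4, 6→2, 7→5, 8→8, 9→1

Verify φ preserves adjacency — for each edge of G1, its image is an edge of G2:
  (0,2) → (φ(0),φ(2)) = (0,9) ∈ E(G2) ✓
  (0,6) → (φ(0),φ(6)) = (2,9) ∈ E(G2) ✓
  (0,7) → (φ(0),φ(7)) = (5,9) ∈ E(G2) ✓
  (0,8) → (φ(0),φ(8)) = (8,9) ∈ E(G2) ✓
  (1,2) → (φ(1),φ(2)) = (0,6) ∈ E(G2) ✓
  (1,3) → (φ(1),φ(3)) = (6,7) ∈ E(G2) ✓
  (1,5) → (φ(1),φ(5)) = (4,6) ∈ E(G2) ✓
  (1,7) → (φ(1),φ(7)) = (5,6) ∈ E(G2) ✓
  (1,9) → (φ(1),φ(9)) = (1,6) ∈ E(G2) ✓
  (2,4) → (φ(2),φ(4)) = (0,3) ∈ E(G2) ✓
  (2,6) → (φ(2),φ(6)) = (0,2) ∈ E(G2) ✓
  (2,7) → (φ(2),φ(7)) = (0,5) ∈ E(G2) ✓
  (3,4) → (φ(3),φ(4)) = (3,7) ∈ E(G2) ✓
  (3,6) → (φ(3),φ(6)) = (2,7) ∈ E(G2) ✓
  (4,5) → (φ(4),φ(5)) = (3,4) ∈ E(G2) ✓
  (4,6) → (φ(4),φ(6)) = (2,3) ∈ E(G2) ✓
  (4,8) → (φ(4),φ(8)) = (3,8) ∈ E(G2) ✓
  (4,9) → (φ(4),φ(9)) = (1,3) ∈ E(G2) ✓
  (5,6) → (φ(5),φ(6)) = (2,4) ∈ E(G2) ✓
  (6,8) → (φ(6),φ(8)) = (2,8) ∈ E(G2) ✓
  (6,9) → (φ(6),φ(9)) = (1,2) ∈ E(G2) ✓
All 21 edges of G1 map to edges of G2, and |E(G1)| = |E(G2)| = 21, so φ is a bijection on edges as well as vertices. Hence G1 ≅ G2.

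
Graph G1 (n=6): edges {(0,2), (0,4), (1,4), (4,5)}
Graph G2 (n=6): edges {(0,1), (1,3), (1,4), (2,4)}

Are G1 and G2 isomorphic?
Yes, isomorphic

The graphs are isomorphic.
One valid mapping φ: V(G1) → V(G2): 0→4, 1→0, 2→2, 3→5, 4→1, 5→3

Verify φ preserves adjacency — for each edge of G1, its image is an edge of G2:
  (0,2) → (φ(0),φ(2)) = (2,4) ∈ E(G2) ✓
  (0,4) → (φ(0),φ(4)) = (1,4) ∈ E(G2) ✓
  (1,4) → (φ(1),φ(4)) = (0,1) ∈ E(G2) ✓
  (4,5) → (φ(4),φ(5)) = (1,3) ∈ E(G2) ✓
All 4 edges of G1 map to edges of G2, and |E(G1)| = |E(G2)| = 4, so φ is a bijection on edges as well as vertices. Hence G1 ≅ G2.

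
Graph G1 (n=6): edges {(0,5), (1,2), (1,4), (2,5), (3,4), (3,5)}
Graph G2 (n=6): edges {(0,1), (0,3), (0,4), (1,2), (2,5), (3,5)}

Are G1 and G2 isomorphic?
Yes, isomorphic

The graphs are isomorphic.
One valid mapping φ: V(G1) → V(G2): 0→4, 1→2, 2→1, 3→3, 4→5, 5→0

Verify φ preserves adjacency — for each edge of G1, its image is an edge of G2:
  (0,5) → (φ(0),φ(5)) = (0,4) ∈ E(G2) ✓
  (1,2) → (φ(1),φ(2)) = (1,2) ∈ E(G2) ✓
  (1,4) → (φ(1),φ(4)) = (2,5) ∈ E(G2) ✓
  (2,5) → (φ(2),φ(5)) = (0,1) ∈ E(G2) ✓
  (3,4) → (φ(3),φ(4)) = (3,5) ∈ E(G2) ✓
  (3,5) → (φ(3),φ(5)) = (0,3) ∈ E(G2) ✓
All 6 edges of G1 map to edges of G2, and |E(G1)| = |E(G2)| = 6, so φ is a bijection on edges as well as vertices. Hence G1 ≅ G2.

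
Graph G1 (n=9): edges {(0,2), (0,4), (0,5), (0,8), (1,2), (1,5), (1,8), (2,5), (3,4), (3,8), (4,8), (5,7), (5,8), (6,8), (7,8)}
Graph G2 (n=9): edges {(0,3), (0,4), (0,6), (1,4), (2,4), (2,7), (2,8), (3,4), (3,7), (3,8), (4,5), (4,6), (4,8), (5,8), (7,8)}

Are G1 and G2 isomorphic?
Yes, isomorphic

The graphs are isomorphic.
One valid mapping φ: V(G1) → V(G2): 0→3, 1→2, 2→7, 3→6, 4→0, 5→8, 6→1, 7→5, 8→4

Verify φ preserves adjacency — for each edge of G1, its image is an edge of G2:
  (0,2) → (φ(0),φ(2)) = (3,7) ∈ E(G2) ✓
  (0,4) → (φ(0),φ(4)) = (0,3) ∈ E(G2) ✓
  (0,5) → (φ(0),φ(5)) = (3,8) ∈ E(G2) ✓
  (0,8) → (φ(0),φ(8)) = (3,4) ∈ E(G2) ✓
  (1,2) → (φ(1),φ(2)) = (2,7) ∈ E(G2) ✓
  (1,5) → (φ(1),φ(5)) = (2,8) ∈ E(G2) ✓
  (1,8) → (φ(1),φ(8)) = (2,4) ∈ E(G2) ✓
  (2,5) → (φ(2),φ(5)) = (7,8) ∈ E(G2) ✓
  (3,4) → (φ(3),φ(4)) = (0,6) ∈ E(G2) ✓
  (3,8) → (φ(3),φ(8)) = (4,6) ∈ E(G2) ✓
  (4,8) → (φ(4),φ(8)) = (0,4) ∈ E(G2) ✓
  (5,7) → (φ(5),φ(7)) = (5,8) ∈ E(G2) ✓
  (5,8) → (φ(5),φ(8)) = (4,8) ∈ E(G2) ✓
  (6,8) → (φ(6),φ(8)) = (1,4) ∈ E(G2) ✓
  (7,8) → (φ(7),φ(8)) = (4,5) ∈ E(G2) ✓
All 15 edges of G1 map to edges of G2, and |E(G1)| = |E(G2)| = 15, so φ is a bijection on edges as well as vertices. Hence G1 ≅ G2.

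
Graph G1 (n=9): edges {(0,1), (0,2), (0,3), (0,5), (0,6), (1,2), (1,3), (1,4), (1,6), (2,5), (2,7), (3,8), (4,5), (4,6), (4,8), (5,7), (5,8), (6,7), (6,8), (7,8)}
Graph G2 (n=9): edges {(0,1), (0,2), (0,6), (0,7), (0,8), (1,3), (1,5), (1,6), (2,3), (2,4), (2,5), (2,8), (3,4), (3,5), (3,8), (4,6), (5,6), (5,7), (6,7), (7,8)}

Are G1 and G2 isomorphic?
Yes, isomorphic

The graphs are isomorphic.
One valid mapping φ: V(G1) → V(G2): 0→2, 1→3, 2→8, 3→4, 4→1, 5→0, 6→5, 7→7, 8→6

Verify φ preserves adjacency — for each edge of G1, its image is an edge of G2:
  (0,1) → (φ(0),φ(1)) = (2,3) ∈ E(G2) ✓
  (0,2) → (φ(0),φ(2)) = (2,8) ∈ E(G2) ✓
  (0,3) → (φ(0),φ(3)) = (2,4) ∈ E(G2) ✓
  (0,5) → (φ(0),φ(5)) = (0,2) ∈ E(G2) ✓
  (0,6) → (φ(0),φ(6)) = (2,5) ∈ E(G2) ✓
  (1,2) → (φ(1),φ(2)) = (3,8) ∈ E(G2) ✓
  (1,3) → (φ(1),φ(3)) = (3,4) ∈ E(G2) ✓
  (1,4) → (φ(1),φ(4)) = (1,3) ∈ E(G2) ✓
  (1,6) → (φ(1),φ(6)) = (3,5) ∈ E(G2) ✓
  (2,5) → (φ(2),φ(5)) = (0,8) ∈ E(G2) ✓
  (2,7) → (φ(2),φ(7)) = (7,8) ∈ E(G2) ✓
  (3,8) → (φ(3),φ(8)) = (4,6) ∈ E(G2) ✓
  (4,5) → (φ(4),φ(5)) = (0,1) ∈ E(G2) ✓
  (4,6) → (φ(4),φ(6)) = (1,5) ∈ E(G2) ✓
  (4,8) → (φ(4),φ(8)) = (1,6) ∈ E(G2) ✓
  (5,7) → (φ(5),φ(7)) = (0,7) ∈ E(G2) ✓
  (5,8) → (φ(5),φ(8)) = (0,6) ∈ E(G2) ✓
  (6,7) → (φ(6),φ(7)) = (5,7) ∈ E(G2) ✓
  (6,8) → (φ(6),φ(8)) = (5,6) ∈ E(G2) ✓
  (7,8) → (φ(7),φ(8)) = (6,7) ∈ E(G2) ✓
All 20 edges of G1 map to edges of G2, and |E(G1)| = |E(G2)| = 20, so φ is a bijection on edges as well as vertices. Hence G1 ≅ G2.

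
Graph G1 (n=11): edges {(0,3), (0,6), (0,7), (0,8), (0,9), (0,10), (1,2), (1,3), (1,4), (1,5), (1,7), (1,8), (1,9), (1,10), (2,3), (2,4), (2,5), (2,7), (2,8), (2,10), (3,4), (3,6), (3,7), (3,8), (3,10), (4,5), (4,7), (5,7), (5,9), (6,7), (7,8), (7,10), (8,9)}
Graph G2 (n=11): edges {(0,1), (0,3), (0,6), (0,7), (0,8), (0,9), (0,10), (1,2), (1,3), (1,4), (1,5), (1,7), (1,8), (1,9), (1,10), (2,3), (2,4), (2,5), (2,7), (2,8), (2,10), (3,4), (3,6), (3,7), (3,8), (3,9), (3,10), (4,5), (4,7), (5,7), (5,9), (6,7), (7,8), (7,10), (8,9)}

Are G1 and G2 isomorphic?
No, not isomorphic

The graphs are NOT isomorphic.

Counting edges: G1 has 33 edge(s); G2 has 35 edge(s).
Edge count is an isomorphism invariant (a bijection on vertices induces a bijection on edges), so differing edge counts rule out isomorphism.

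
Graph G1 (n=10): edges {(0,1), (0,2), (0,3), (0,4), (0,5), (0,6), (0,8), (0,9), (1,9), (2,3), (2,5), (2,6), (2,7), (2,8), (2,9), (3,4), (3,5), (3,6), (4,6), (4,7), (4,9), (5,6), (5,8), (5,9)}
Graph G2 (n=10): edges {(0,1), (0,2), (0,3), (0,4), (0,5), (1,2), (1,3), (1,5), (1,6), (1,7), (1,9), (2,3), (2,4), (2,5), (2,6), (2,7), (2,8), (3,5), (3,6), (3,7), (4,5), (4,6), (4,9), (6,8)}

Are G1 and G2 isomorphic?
Yes, isomorphic

The graphs are isomorphic.
One valid mapping φ: V(G1) → V(G2): 0→2, 1→8, 2→1, 3→0, 4→4, 5→3, 6→5, 7→9, 8→7, 9→6

Verify φ preserves adjacency — for each edge of G1, its image is an edge of G2:
  (0,1) → (φ(0),φ(1)) = (2,8) ∈ E(G2) ✓
  (0,2) → (φ(0),φ(2)) = (1,2) ∈ E(G2) ✓
  (0,3) → (φ(0),φ(3)) = (0,2) ∈ E(G2) ✓
  (0,4) → (φ(0),φ(4)) = (2,4) ∈ E(G2) ✓
  (0,5) → (φ(0),φ(5)) = (2,3) ∈ E(G2) ✓
  (0,6) → (φ(0),φ(6)) = (2,5) ∈ E(G2) ✓
  (0,8) → (φ(0),φ(8)) = (2,7) ∈ E(G2) ✓
  (0,9) → (φ(0),φ(9)) = (2,6) ∈ E(G2) ✓
  (1,9) → (φ(1),φ(9)) = (6,8) ∈ E(G2) ✓
  (2,3) → (φ(2),φ(3)) = (0,1) ∈ E(G2) ✓
  (2,5) → (φ(2),φ(5)) = (1,3) ∈ E(G2) ✓
  (2,6) → (φ(2),φ(6)) = (1,5) ∈ E(G2) ✓
  (2,7) → (φ(2),φ(7)) = (1,9) ∈ E(G2) ✓
  (2,8) → (φ(2),φ(8)) = (1,7) ∈ E(G2) ✓
  (2,9) → (φ(2),φ(9)) = (1,6) ∈ E(G2) ✓
  (3,4) → (φ(3),φ(4)) = (0,4) ∈ E(G2) ✓
  (3,5) → (φ(3),φ(5)) = (0,3) ∈ E(G2) ✓
  (3,6) → (φ(3),φ(6)) = (0,5) ∈ E(G2) ✓
  (4,6) → (φ(4),φ(6)) = (4,5) ∈ E(G2) ✓
  (4,7) → (φ(4),φ(7)) = (4,9) ∈ E(G2) ✓
  (4,9) → (φ(4),φ(9)) = (4,6) ∈ E(G2) ✓
  (5,6) → (φ(5),φ(6)) = (3,5) ∈ E(G2) ✓
  (5,8) → (φ(5),φ(8)) = (3,7) ∈ E(G2) ✓
  (5,9) → (φ(5),φ(9)) = (3,6) ∈ E(G2) ✓
All 24 edges of G1 map to edges of G2, and |E(G1)| = |E(G2)| = 24, so φ is a bijection on edges as well as vertices. Hence G1 ≅ G2.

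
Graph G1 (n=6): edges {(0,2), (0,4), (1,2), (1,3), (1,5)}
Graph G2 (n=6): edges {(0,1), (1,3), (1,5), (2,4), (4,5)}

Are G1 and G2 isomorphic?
Yes, isomorphic

The graphs are isomorphic.
One valid mapping φ: V(G1) → V(G2): 0→4, 1→1, 2→5, 3→3, 4→2, 5→0

Verify φ preserves adjacency — for each edge of G1, its image is an edge of G2:
  (0,2) → (φ(0),φ(2)) = (4,5) ∈ E(G2) ✓
  (0,4) → (φ(0),φ(4)) = (2,4) ∈ E(G2) ✓
  (1,2) → (φ(1),φ(2)) = (1,5) ∈ E(G2) ✓
  (1,3) → (φ(1),φ(3)) = (1,3) ∈ E(G2) ✓
  (1,5) → (φ(1),φ(5)) = (0,1) ∈ E(G2) ✓
All 5 edges of G1 map to edges of G2, and |E(G1)| = |E(G2)| = 5, so φ is a bijection on edges as well as vertices. Hence G1 ≅ G2.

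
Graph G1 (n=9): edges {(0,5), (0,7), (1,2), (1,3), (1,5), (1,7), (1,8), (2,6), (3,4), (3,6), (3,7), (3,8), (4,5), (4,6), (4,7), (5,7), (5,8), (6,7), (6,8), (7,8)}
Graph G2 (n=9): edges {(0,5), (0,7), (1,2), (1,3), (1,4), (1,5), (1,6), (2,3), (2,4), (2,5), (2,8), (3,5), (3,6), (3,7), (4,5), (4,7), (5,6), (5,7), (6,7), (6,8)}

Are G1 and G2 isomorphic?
Yes, isomorphic

The graphs are isomorphic.
One valid mapping φ: V(G1) → V(G2): 0→0, 1→6, 2→8, 3→1, 4→4, 5→7, 6→2, 7→5, 8→3

Verify φ preserves adjacency — for each edge of G1, its image is an edge of G2:
  (0,5) → (φ(0),φ(5)) = (0,7) ∈ E(G2) ✓
  (0,7) → (φ(0),φ(7)) = (0,5) ∈ E(G2) ✓
  (1,2) → (φ(1),φ(2)) = (6,8) ∈ E(G2) ✓
  (1,3) → (φ(1),φ(3)) = (1,6) ∈ E(G2) ✓
  (1,5) → (φ(1),φ(5)) = (6,7) ∈ E(G2) ✓
  (1,7) → (φ(1),φ(7)) = (5,6) ∈ E(G2) ✓
  (1,8) → (φ(1),φ(8)) = (3,6) ∈ E(G2) ✓
  (2,6) → (φ(2),φ(6)) = (2,8) ∈ E(G2) ✓
  (3,4) → (φ(3),φ(4)) = (1,4) ∈ E(G2) ✓
  (3,6) → (φ(3),φ(6)) = (1,2) ∈ E(G2) ✓
  (3,7) → (φ(3),φ(7)) = (1,5) ∈ E(G2) ✓
  (3,8) → (φ(3),φ(8)) = (1,3) ∈ E(G2) ✓
  (4,5) → (φ(4),φ(5)) = (4,7) ∈ E(G2) ✓
  (4,6) → (φ(4),φ(6)) = (2,4) ∈ E(G2) ✓
  (4,7) → (φ(4),φ(7)) = (4,5) ∈ E(G2) ✓
  (5,7) → (φ(5),φ(7)) = (5,7) ∈ E(G2) ✓
  (5,8) → (φ(5),φ(8)) = (3,7) ∈ E(G2) ✓
  (6,7) → (φ(6),φ(7)) = (2,5) ∈ E(G2) ✓
  (6,8) → (φ(6),φ(8)) = (2,3) ∈ E(G2) ✓
  (7,8) → (φ(7),φ(8)) = (3,5) ∈ E(G2) ✓
All 20 edges of G1 map to edges of G2, and |E(G1)| = |E(G2)| = 20, so φ is a bijection on edges as well as vertices. Hence G1 ≅ G2.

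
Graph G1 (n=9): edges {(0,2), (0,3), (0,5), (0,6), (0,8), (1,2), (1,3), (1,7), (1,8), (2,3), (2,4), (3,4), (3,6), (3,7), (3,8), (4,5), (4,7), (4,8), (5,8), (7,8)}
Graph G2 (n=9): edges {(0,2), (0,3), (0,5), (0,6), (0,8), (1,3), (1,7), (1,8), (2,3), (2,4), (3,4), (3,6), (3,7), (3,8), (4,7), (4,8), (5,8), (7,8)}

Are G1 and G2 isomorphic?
No, not isomorphic

The graphs are NOT isomorphic.

Counting edges: G1 has 20 edge(s); G2 has 18 edge(s).
Edge count is an isomorphism invariant (a bijection on vertices induces a bijection on edges), so differing edge counts rule out isomorphism.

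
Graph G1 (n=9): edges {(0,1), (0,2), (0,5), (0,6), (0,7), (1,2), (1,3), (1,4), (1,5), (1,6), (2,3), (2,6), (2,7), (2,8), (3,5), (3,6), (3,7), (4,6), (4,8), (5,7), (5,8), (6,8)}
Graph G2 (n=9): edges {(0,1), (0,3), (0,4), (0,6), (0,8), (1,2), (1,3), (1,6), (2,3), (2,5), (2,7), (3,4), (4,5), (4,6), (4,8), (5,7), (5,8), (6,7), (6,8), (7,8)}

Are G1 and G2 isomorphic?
No, not isomorphic

The graphs are NOT isomorphic.

Degrees in G1: deg(0)=5, deg(1)=6, deg(2)=6, deg(3)=5, deg(4)=3, deg(5)=5, deg(6)=6, deg(7)=4, deg(8)=4.
Sorted degree sequence of G1: [6, 6, 6, 5, 5, 5, 4, 4, 3].
Degrees in G2: deg(0)=5, deg(1)=4, deg(2)=4, deg(3)=4, deg(4)=5, deg(5)=4, deg(6)=5, deg(7)=4, deg(8)=5.
Sorted degree sequence of G2: [5, 5, 5, 5, 4, 4, 4, 4, 4].
The (sorted) degree sequence is an isomorphism invariant, so since G1 and G2 have different degree sequences they cannot be isomorphic.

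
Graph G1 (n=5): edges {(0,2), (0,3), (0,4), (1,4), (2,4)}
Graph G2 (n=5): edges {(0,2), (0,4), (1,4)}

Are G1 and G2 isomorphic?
No, not isomorphic

The graphs are NOT isomorphic.

Counting edges: G1 has 5 edge(s); G2 has 3 edge(s).
Edge count is an isomorphism invariant (a bijection on vertices induces a bijection on edges), so differing edge counts rule out isomorphism.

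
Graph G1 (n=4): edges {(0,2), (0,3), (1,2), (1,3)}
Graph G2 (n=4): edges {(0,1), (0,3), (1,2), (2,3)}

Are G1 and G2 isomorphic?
Yes, isomorphic

The graphs are isomorphic.
One valid mapping φ: V(G1) → V(G2): 0→3, 1→1, 2→0, 3→2

Verify φ preserves adjacency — for each edge of G1, its image is an edge of G2:
  (0,2) → (φ(0),φ(2)) = (0,3) ∈ E(G2) ✓
  (0,3) → (φ(0),φ(3)) = (2,3) ∈ E(G2) ✓
  (1,2) → (φ(1),φ(2)) = (0,1) ∈ E(G2) ✓
  (1,3) → (φ(1),φ(3)) = (1,2) ∈ E(G2) ✓
All 4 edges of G1 map to edges of G2, and |E(G1)| = |E(G2)| = 4, so φ is a bijection on edges as well as vertices. Hence G1 ≅ G2.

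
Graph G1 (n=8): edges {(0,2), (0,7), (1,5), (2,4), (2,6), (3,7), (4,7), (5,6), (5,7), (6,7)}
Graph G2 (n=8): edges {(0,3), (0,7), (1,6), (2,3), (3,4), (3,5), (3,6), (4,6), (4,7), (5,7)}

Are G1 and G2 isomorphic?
Yes, isomorphic

The graphs are isomorphic.
One valid mapping φ: V(G1) → V(G2): 0→5, 1→1, 2→7, 3→2, 4→0, 5→6, 6→4, 7→3

Verify φ preserves adjacency — for each edge of G1, its image is an edge of G2:
  (0,2) → (φ(0),φ(2)) = (5,7) ∈ E(G2) ✓
  (0,7) → (φ(0),φ(7)) = (3,5) ∈ E(G2) ✓
  (1,5) → (φ(1),φ(5)) = (1,6) ∈ E(G2) ✓
  (2,4) → (φ(2),φ(4)) = (0,7) ∈ E(G2) ✓
  (2,6) → (φ(2),φ(6)) = (4,7) ∈ E(G2) ✓
  (3,7) → (φ(3),φ(7)) = (2,3) ∈ E(G2) ✓
  (4,7) → (φ(4),φ(7)) = (0,3) ∈ E(G2) ✓
  (5,6) → (φ(5),φ(6)) = (4,6) ∈ E(G2) ✓
  (5,7) → (φ(5),φ(7)) = (3,6) ∈ E(G2) ✓
  (6,7) → (φ(6),φ(7)) = (3,4) ∈ E(G2) ✓
All 10 edges of G1 map to edges of G2, and |E(G1)| = |E(G2)| = 10, so φ is a bijection on edges as well as vertices. Hence G1 ≅ G2.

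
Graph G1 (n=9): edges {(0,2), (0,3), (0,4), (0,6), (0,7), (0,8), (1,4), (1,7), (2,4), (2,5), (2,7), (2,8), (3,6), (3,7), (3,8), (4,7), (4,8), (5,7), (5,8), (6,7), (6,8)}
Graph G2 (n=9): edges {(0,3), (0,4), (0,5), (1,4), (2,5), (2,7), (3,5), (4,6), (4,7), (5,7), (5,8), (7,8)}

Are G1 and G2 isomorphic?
No, not isomorphic

The graphs are NOT isomorphic.

Degrees in G1: deg(0)=6, deg(1)=2, deg(2)=5, deg(3)=4, deg(4)=5, deg(5)=3, deg(6)=4, deg(7)=7, deg(8)=6.
Sorted degree sequence of G1: [7, 6, 6, 5, 5, 4, 4, 3, 2].
Degrees in G2: deg(0)=3, deg(1)=1, deg(2)=2, deg(3)=2, deg(4)=4, deg(5)=5, deg(6)=1, deg(7)=4, deg(8)=2.
Sorted degree sequence of G2: [5, 4, 4, 3, 2, 2, 2, 1, 1].
The (sorted) degree sequence is an isomorphism invariant, so since G1 and G2 have different degree sequences they cannot be isomorphic.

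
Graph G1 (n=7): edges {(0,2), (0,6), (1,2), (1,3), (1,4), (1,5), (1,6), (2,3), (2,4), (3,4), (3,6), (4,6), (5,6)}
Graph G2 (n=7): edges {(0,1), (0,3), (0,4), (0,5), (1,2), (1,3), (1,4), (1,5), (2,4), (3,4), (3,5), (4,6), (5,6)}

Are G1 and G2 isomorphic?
Yes, isomorphic

The graphs are isomorphic.
One valid mapping φ: V(G1) → V(G2): 0→6, 1→1, 2→5, 3→0, 4→3, 5→2, 6→4

Verify φ preserves adjacency — for each edge of G1, its image is an edge of G2:
  (0,2) → (φ(0),φ(2)) = (5,6) ∈ E(G2) ✓
  (0,6) → (φ(0),φ(6)) = (4,6) ∈ E(G2) ✓
  (1,2) → (φ(1),φ(2)) = (1,5) ∈ E(G2) ✓
  (1,3) → (φ(1),φ(3)) = (0,1) ∈ E(G2) ✓
  (1,4) → (φ(1),φ(4)) = (1,3) ∈ E(G2) ✓
  (1,5) → (φ(1),φ(5)) = (1,2) ∈ E(G2) ✓
  (1,6) → (φ(1),φ(6)) = (1,4) ∈ E(G2) ✓
  (2,3) → (φ(2),φ(3)) = (0,5) ∈ E(G2) ✓
  (2,4) → (φ(2),φ(4)) = (3,5) ∈ E(G2) ✓
  (3,4) → (φ(3),φ(4)) = (0,3) ∈ E(G2) ✓
  (3,6) → (φ(3),φ(6)) = (0,4) ∈ E(G2) ✓
  (4,6) → (φ(4),φ(6)) = (3,4) ∈ E(G2) ✓
  (5,6) → (φ(5),φ(6)) = (2,4) ∈ E(G2) ✓
All 13 edges of G1 map to edges of G2, and |E(G1)| = |E(G2)| = 13, so φ is a bijection on edges as well as vertices. Hence G1 ≅ G2.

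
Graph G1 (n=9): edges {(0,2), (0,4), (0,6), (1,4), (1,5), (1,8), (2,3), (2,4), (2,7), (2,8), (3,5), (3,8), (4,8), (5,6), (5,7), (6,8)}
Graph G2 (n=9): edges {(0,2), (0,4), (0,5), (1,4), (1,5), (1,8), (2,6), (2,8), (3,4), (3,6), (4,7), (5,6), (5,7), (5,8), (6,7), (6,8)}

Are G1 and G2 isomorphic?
Yes, isomorphic

The graphs are isomorphic.
One valid mapping φ: V(G1) → V(G2): 0→2, 1→1, 2→6, 3→7, 4→8, 5→4, 6→0, 7→3, 8→5

Verify φ preserves adjacency — for each edge of G1, its image is an edge of G2:
  (0,2) → (φ(0),φ(2)) = (2,6) ∈ E(G2) ✓
  (0,4) → (φ(0),φ(4)) = (2,8) ∈ E(G2) ✓
  (0,6) → (φ(0),φ(6)) = (0,2) ∈ E(G2) ✓
  (1,4) → (φ(1),φ(4)) = (1,8) ∈ E(G2) ✓
  (1,5) → (φ(1),φ(5)) = (1,4) ∈ E(G2) ✓
  (1,8) → (φ(1),φ(8)) = (1,5) ∈ E(G2) ✓
  (2,3) → (φ(2),φ(3)) = (6,7) ∈ E(G2) ✓
  (2,4) → (φ(2),φ(4)) = (6,8) ∈ E(G2) ✓
  (2,7) → (φ(2),φ(7)) = (3,6) ∈ E(G2) ✓
  (2,8) → (φ(2),φ(8)) = (5,6) ∈ E(G2) ✓
  (3,5) → (φ(3),φ(5)) = (4,7) ∈ E(G2) ✓
  (3,8) → (φ(3),φ(8)) = (5,7) ∈ E(G2) ✓
  (4,8) → (φ(4),φ(8)) = (5,8) ∈ E(G2) ✓
  (5,6) → (φ(5),φ(6)) = (0,4) ∈ E(G2) ✓
  (5,7) → (φ(5),φ(7)) = (3,4) ∈ E(G2) ✓
  (6,8) → (φ(6),φ(8)) = (0,5) ∈ E(G2) ✓
All 16 edges of G1 map to edges of G2, and |E(G1)| = |E(G2)| = 16, so φ is a bijection on edges as well as vertices. Hence G1 ≅ G2.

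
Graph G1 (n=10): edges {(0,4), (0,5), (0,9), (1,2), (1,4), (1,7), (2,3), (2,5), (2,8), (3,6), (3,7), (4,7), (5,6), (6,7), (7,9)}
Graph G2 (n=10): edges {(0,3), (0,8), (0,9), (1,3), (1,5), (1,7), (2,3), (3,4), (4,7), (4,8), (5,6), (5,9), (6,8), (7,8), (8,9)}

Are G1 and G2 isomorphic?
Yes, isomorphic

The graphs are isomorphic.
One valid mapping φ: V(G1) → V(G2): 0→5, 1→0, 2→3, 3→4, 4→9, 5→1, 6→7, 7→8, 8→2, 9→6

Verify φ preserves adjacency — for each edge of G1, its image is an edge of G2:
  (0,4) → (φ(0),φ(4)) = (5,9) ∈ E(G2) ✓
  (0,5) → (φ(0),φ(5)) = (1,5) ∈ E(G2) ✓
  (0,9) → (φ(0),φ(9)) = (5,6) ∈ E(G2) ✓
  (1,2) → (φ(1),φ(2)) = (0,3) ∈ E(G2) ✓
  (1,4) → (φ(1),φ(4)) = (0,9) ∈ E(G2) ✓
  (1,7) → (φ(1),φ(7)) = (0,8) ∈ E(G2) ✓
  (2,3) → (φ(2),φ(3)) = (3,4) ∈ E(G2) ✓
  (2,5) → (φ(2),φ(5)) = (1,3) ∈ E(G2) ✓
  (2,8) → (φ(2),φ(8)) = (2,3) ∈ E(G2) ✓
  (3,6) → (φ(3),φ(6)) = (4,7) ∈ E(G2) ✓
  (3,7) → (φ(3),φ(7)) = (4,8) ∈ E(G2) ✓
  (4,7) → (φ(4),φ(7)) = (8,9) ∈ E(G2) ✓
  (5,6) → (φ(5),φ(6)) = (1,7) ∈ E(G2) ✓
  (6,7) → (φ(6),φ(7)) = (7,8) ∈ E(G2) ✓
  (7,9) → (φ(7),φ(9)) = (6,8) ∈ E(G2) ✓
All 15 edges of G1 map to edges of G2, and |E(G1)| = |E(G2)| = 15, so φ is a bijection on edges as well as vertices. Hence G1 ≅ G2.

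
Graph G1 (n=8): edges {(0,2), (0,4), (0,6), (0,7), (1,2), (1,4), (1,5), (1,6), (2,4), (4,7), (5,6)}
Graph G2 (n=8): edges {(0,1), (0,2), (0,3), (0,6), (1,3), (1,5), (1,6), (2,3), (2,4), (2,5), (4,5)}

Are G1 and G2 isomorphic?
Yes, isomorphic

The graphs are isomorphic.
One valid mapping φ: V(G1) → V(G2): 0→1, 1→2, 2→3, 3→7, 4→0, 5→4, 6→5, 7→6

Verify φ preserves adjacency — for each edge of G1, its image is an edge of G2:
  (0,2) → (φ(0),φ(2)) = (1,3) ∈ E(G2) ✓
  (0,4) → (φ(0),φ(4)) = (0,1) ∈ E(G2) ✓
  (0,6) → (φ(0),φ(6)) = (1,5) ∈ E(G2) ✓
  (0,7) → (φ(0),φ(7)) = (1,6) ∈ E(G2) ✓
  (1,2) → (φ(1),φ(2)) = (2,3) ∈ E(G2) ✓
  (1,4) → (φ(1),φ(4)) = (0,2) ∈ E(G2) ✓
  (1,5) → (φ(1),φ(5)) = (2,4) ∈ E(G2) ✓
  (1,6) → (φ(1),φ(6)) = (2,5) ∈ E(G2) ✓
  (2,4) → (φ(2),φ(4)) = (0,3) ∈ E(G2) ✓
  (4,7) → (φ(4),φ(7)) = (0,6) ∈ E(G2) ✓
  (5,6) → (φ(5),φ(6)) = (4,5) ∈ E(G2) ✓
All 11 edges of G1 map to edges of G2, and |E(G1)| = |E(G2)| = 11, so φ is a bijection on edges as well as vertices. Hence G1 ≅ G2.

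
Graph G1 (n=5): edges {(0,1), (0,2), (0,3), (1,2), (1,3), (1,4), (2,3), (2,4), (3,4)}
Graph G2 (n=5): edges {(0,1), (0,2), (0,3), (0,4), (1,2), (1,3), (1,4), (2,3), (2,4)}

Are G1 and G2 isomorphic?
Yes, isomorphic

The graphs are isomorphic.
One valid mapping φ: V(G1) → V(G2): 0→3, 1→2, 2→1, 3→0, 4→4

Verify φ preserves adjacency — for each edge of G1, its image is an edge of G2:
  (0,1) → (φ(0),φ(1)) = (2,3) ∈ E(G2) ✓
  (0,2) → (φ(0),φ(2)) = (1,3) ∈ E(G2) ✓
  (0,3) → (φ(0),φ(3)) = (0,3) ∈ E(G2) ✓
  (1,2) → (φ(1),φ(2)) = (1,2) ∈ E(G2) ✓
  (1,3) → (φ(1),φ(3)) = (0,2) ∈ E(G2) ✓
  (1,4) → (φ(1),φ(4)) = (2,4) ∈ E(G2) ✓
  (2,3) → (φ(2),φ(3)) = (0,1) ∈ E(G2) ✓
  (2,4) → (φ(2),φ(4)) = (1,4) ∈ E(G2) ✓
  (3,4) → (φ(3),φ(4)) = (0,4) ∈ E(G2) ✓
All 9 edges of G1 map to edges of G2, and |E(G1)| = |E(G2)| = 9, so φ is a bijection on edges as well as vertices. Hence G1 ≅ G2.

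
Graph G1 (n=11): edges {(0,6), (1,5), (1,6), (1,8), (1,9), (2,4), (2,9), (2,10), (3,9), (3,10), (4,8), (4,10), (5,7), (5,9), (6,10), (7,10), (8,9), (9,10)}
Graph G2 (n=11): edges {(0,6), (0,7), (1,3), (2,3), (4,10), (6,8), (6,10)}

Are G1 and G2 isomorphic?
No, not isomorphic

The graphs are NOT isomorphic.

Connected components of G1: 1 component(s) with vertex sets [[0, 1, 2, 3, 4, 5, 6, 7, 8, 9, 10]], sizes [11].
Connected components of G2: 4 component(s) with vertex sets [[5], [9], [1, 2, 3], [0, 4, 6, 7, 8, 10]], sizes [1, 1, 3, 6].
The number of connected components (and the multiset of component sizes) is an isomorphism invariant — an isomorphism maps each component of G1 bijectively onto a component of G2. Since G1 has 1 component(s) and G2 has 4, they cannot be isomorphic.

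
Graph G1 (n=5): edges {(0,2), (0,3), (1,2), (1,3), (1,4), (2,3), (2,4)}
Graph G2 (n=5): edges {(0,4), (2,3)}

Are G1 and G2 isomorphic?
No, not isomorphic

The graphs are NOT isomorphic.

Connected components of G1: 1 component(s) with vertex sets [[0, 1, 2, 3, 4]], sizes [5].
Connected components of G2: 3 component(s) with vertex sets [[1], [0, 4], [2, 3]], sizes [1, 2, 2].
The number of connected components (and the multiset of component sizes) is an isomorphism invariant — an isomorphism maps each component of G1 bijectively onto a component of G2. Since G1 has 1 component(s) and G2 has 3, they cannot be isomorphic.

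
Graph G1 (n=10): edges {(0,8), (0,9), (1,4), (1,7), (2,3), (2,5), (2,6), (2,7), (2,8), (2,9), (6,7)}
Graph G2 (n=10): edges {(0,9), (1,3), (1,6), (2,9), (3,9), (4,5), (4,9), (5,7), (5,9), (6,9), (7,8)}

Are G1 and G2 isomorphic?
Yes, isomorphic

The graphs are isomorphic.
One valid mapping φ: V(G1) → V(G2): 0→1, 1→7, 2→9, 3→0, 4→8, 5→2, 6→4, 7→5, 8→6, 9→3

Verify φ preserves adjacency — for each edge of G1, its image is an edge of G2:
  (0,8) → (φ(0),φ(8)) = (1,6) ∈ E(G2) ✓
  (0,9) → (φ(0),φ(9)) = (1,3) ∈ E(G2) ✓
  (1,4) → (φ(1),φ(4)) = (7,8) ∈ E(G2) ✓
  (1,7) → (φ(1),φ(7)) = (5,7) ∈ E(G2) ✓
  (2,3) → (φ(2),φ(3)) = (0,9) ∈ E(G2) ✓
  (2,5) → (φ(2),φ(5)) = (2,9) ∈ E(G2) ✓
  (2,6) → (φ(2),φ(6)) = (4,9) ∈ E(G2) ✓
  (2,7) → (φ(2),φ(7)) = (5,9) ∈ E(G2) ✓
  (2,8) → (φ(2),φ(8)) = (6,9) ∈ E(G2) ✓
  (2,9) → (φ(2),φ(9)) = (3,9) ∈ E(G2) ✓
  (6,7) → (φ(6),φ(7)) = (4,5) ∈ E(G2) ✓
All 11 edges of G1 map to edges of G2, and |E(G1)| = |E(G2)| = 11, so φ is a bijection on edges as well as vertices. Hence G1 ≅ G2.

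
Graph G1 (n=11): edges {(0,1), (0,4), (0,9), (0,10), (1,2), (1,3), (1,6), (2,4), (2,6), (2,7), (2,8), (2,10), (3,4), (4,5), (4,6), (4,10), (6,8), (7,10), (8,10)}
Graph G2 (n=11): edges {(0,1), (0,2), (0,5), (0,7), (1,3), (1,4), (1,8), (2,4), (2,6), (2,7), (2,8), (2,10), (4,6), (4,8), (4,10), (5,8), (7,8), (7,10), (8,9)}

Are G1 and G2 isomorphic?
Yes, isomorphic

The graphs are isomorphic.
One valid mapping φ: V(G1) → V(G2): 0→1, 1→0, 2→2, 3→5, 4→8, 5→9, 6→7, 7→6, 8→10, 9→3, 10→4

Verify φ preserves adjacency — for each edge of G1, its image is an edge of G2:
  (0,1) → (φ(0),φ(1)) = (0,1) ∈ E(G2) ✓
  (0,4) → (φ(0),φ(4)) = (1,8) ∈ E(G2) ✓
  (0,9) → (φ(0),φ(9)) = (1,3) ∈ E(G2) ✓
  (0,10) → (φ(0),φ(10)) = (1,4) ∈ E(G2) ✓
  (1,2) → (φ(1),φ(2)) = (0,2) ∈ E(G2) ✓
  (1,3) → (φ(1),φ(3)) = (0,5) ∈ E(G2) ✓
  (1,6) → (φ(1),φ(6)) = (0,7) ∈ E(G2) ✓
  (2,4) → (φ(2),φ(4)) = (2,8) ∈ E(G2) ✓
  (2,6) → (φ(2),φ(6)) = (2,7) ∈ E(G2) ✓
  (2,7) → (φ(2),φ(7)) = (2,6) ∈ E(G2) ✓
  (2,8) → (φ(2),φ(8)) = (2,10) ∈ E(G2) ✓
  (2,10) → (φ(2),φ(10)) = (2,4) ∈ E(G2) ✓
  (3,4) → (φ(3),φ(4)) = (5,8) ∈ E(G2) ✓
  (4,5) → (φ(4),φ(5)) = (8,9) ∈ E(G2) ✓
  (4,6) → (φ(4),φ(6)) = (7,8) ∈ E(G2) ✓
  (4,10) → (φ(4),φ(10)) = (4,8) ∈ E(G2) ✓
  (6,8) → (φ(6),φ(8)) = (7,10) ∈ E(G2) ✓
  (7,10) → (φ(7),φ(10)) = (4,6) ∈ E(G2) ✓
  (8,10) → (φ(8),φ(10)) = (4,10) ∈ E(G2) ✓
All 19 edges of G1 map to edges of G2, and |E(G1)| = |E(G2)| = 19, so φ is a bijection on edges as well as vertices. Hence G1 ≅ G2.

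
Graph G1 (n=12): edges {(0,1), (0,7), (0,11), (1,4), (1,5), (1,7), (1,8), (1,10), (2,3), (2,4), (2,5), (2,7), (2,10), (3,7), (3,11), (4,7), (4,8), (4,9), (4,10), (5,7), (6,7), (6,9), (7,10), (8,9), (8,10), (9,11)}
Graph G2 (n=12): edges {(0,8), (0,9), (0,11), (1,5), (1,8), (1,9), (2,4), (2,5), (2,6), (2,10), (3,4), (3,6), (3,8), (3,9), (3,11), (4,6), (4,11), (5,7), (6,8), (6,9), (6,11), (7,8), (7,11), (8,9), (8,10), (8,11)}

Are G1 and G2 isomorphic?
Yes, isomorphic

The graphs are isomorphic.
One valid mapping φ: V(G1) → V(G2): 0→7, 1→11, 2→9, 3→1, 4→6, 5→0, 6→10, 7→8, 8→4, 9→2, 10→3, 11→5

Verify φ preserves adjacency — for each edge of G1, its image is an edge of G2:
  (0,1) → (φ(0),φ(1)) = (7,11) ∈ E(G2) ✓
  (0,7) → (φ(0),φ(7)) = (7,8) ∈ E(G2) ✓
  (0,11) → (φ(0),φ(11)) = (5,7) ∈ E(G2) ✓
  (1,4) → (φ(1),φ(4)) = (6,11) ∈ E(G2) ✓
  (1,5) → (φ(1),φ(5)) = (0,11) ∈ E(G2) ✓
  (1,7) → (φ(1),φ(7)) = (8,11) ∈ E(G2) ✓
  (1,8) → (φ(1),φ(8)) = (4,11) ∈ E(G2) ✓
  (1,10) → (φ(1),φ(10)) = (3,11) ∈ E(G2) ✓
  (2,3) → (φ(2),φ(3)) = (1,9) ∈ E(G2) ✓
  (2,4) → (φ(2),φ(4)) = (6,9) ∈ E(G2) ✓
  (2,5) → (φ(2),φ(5)) = (0,9) ∈ E(G2) ✓
  (2,7) → (φ(2),φ(7)) = (8,9) ∈ E(G2) ✓
  (2,10) → (φ(2),φ(10)) = (3,9) ∈ E(G2) ✓
  (3,7) → (φ(3),φ(7)) = (1,8) ∈ E(G2) ✓
  (3,11) → (φ(3),φ(11)) = (1,5) ∈ E(G2) ✓
  (4,7) → (φ(4),φ(7)) = (6,8) ∈ E(G2) ✓
  (4,8) → (φ(4),φ(8)) = (4,6) ∈ E(G2) ✓
  (4,9) → (φ(4),φ(9)) = (2,6) ∈ E(G2) ✓
  (4,10) → (φ(4),φ(10)) = (3,6) ∈ E(G2) ✓
  (5,7) → (φ(5),φ(7)) = (0,8) ∈ E(G2) ✓
  (6,7) → (φ(6),φ(7)) = (8,10) ∈ E(G2) ✓
  (6,9) → (φ(6),φ(9)) = (2,10) ∈ E(G2) ✓
  (7,10) → (φ(7),φ(10)) = (3,8) ∈ E(G2) ✓
  (8,9) → (φ(8),φ(9)) = (2,4) ∈ E(G2) ✓
  (8,10) → (φ(8),φ(10)) = (3,4) ∈ E(G2) ✓
  (9,11) → (φ(9),φ(11)) = (2,5) ∈ E(G2) ✓
All 26 edges of G1 map to edges of G2, and |E(G1)| = |E(G2)| = 26, so φ is a bijection on edges as well as vertices. Hence G1 ≅ G2.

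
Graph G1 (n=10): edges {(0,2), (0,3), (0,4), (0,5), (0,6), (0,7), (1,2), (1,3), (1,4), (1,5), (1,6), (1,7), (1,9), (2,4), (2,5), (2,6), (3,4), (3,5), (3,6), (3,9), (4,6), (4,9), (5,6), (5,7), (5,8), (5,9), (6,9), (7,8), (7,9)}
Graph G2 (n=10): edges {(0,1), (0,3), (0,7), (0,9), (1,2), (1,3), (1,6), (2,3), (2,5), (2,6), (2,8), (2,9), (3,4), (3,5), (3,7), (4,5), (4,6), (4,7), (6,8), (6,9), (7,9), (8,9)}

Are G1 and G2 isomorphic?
No, not isomorphic

The graphs are NOT isomorphic.

Counting triangles (3-cliques): G1 has 34, G2 has 12.
Triangle count is an isomorphism invariant, so differing triangle counts rule out isomorphism.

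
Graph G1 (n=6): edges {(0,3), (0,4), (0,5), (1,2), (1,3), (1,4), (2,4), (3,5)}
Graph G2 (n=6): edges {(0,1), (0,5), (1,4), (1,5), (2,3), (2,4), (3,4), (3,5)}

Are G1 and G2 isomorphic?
Yes, isomorphic

The graphs are isomorphic.
One valid mapping φ: V(G1) → V(G2): 0→5, 1→4, 2→2, 3→1, 4→3, 5→0

Verify φ preserves adjacency — for each edge of G1, its image is an edge of G2:
  (0,3) → (φ(0),φ(3)) = (1,5) ∈ E(G2) ✓
  (0,4) → (φ(0),φ(4)) = (3,5) ∈ E(G2) ✓
  (0,5) → (φ(0),φ(5)) = (0,5) ∈ E(G2) ✓
  (1,2) → (φ(1),φ(2)) = (2,4) ∈ E(G2) ✓
  (1,3) → (φ(1),φ(3)) = (1,4) ∈ E(G2) ✓
  (1,4) → (φ(1),φ(4)) = (3,4) ∈ E(G2) ✓
  (2,4) → (φ(2),φ(4)) = (2,3) ∈ E(G2) ✓
  (3,5) → (φ(3),φ(5)) = (0,1) ∈ E(G2) ✓
All 8 edges of G1 map to edges of G2, and |E(G1)| = |E(G2)| = 8, so φ is a bijection on edges as well as vertices. Hence G1 ≅ G2.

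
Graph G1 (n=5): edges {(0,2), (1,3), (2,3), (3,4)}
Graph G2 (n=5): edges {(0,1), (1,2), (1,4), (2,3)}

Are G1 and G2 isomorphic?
Yes, isomorphic

The graphs are isomorphic.
One valid mapping φ: V(G1) → V(G2): 0→3, 1→0, 2→2, 3→1, 4→4

Verify φ preserves adjacency — for each edge of G1, its image is an edge of G2:
  (0,2) → (φ(0),φ(2)) = (2,3) ∈ E(G2) ✓
  (1,3) → (φ(1),φ(3)) = (0,1) ∈ E(G2) ✓
  (2,3) → (φ(2),φ(3)) = (1,2) ∈ E(G2) ✓
  (3,4) → (φ(3),φ(4)) = (1,4) ∈ E(G2) ✓
All 4 edges of G1 map to edges of G2, and |E(G1)| = |E(G2)| = 4, so φ is a bijection on edges as well as vertices. Hence G1 ≅ G2.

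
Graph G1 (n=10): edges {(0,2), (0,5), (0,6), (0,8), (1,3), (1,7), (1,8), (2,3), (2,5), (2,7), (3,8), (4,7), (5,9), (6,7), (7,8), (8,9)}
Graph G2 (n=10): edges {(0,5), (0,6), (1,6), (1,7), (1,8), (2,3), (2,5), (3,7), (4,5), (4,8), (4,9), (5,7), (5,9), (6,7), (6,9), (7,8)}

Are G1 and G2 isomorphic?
No, not isomorphic

The graphs are NOT isomorphic.

Degrees in G1: deg(0)=4, deg(1)=3, deg(2)=4, deg(3)=3, deg(4)=1, deg(5)=3, deg(6)=2, deg(7)=5, deg(8)=5, deg(9)=2.
Sorted degree sequence of G1: [5, 5, 4, 4, 3, 3, 3, 2, 2, 1].
Degrees in G2: deg(0)=2, deg(1)=3, deg(2)=2, deg(3)=2, deg(4)=3, deg(5)=5, deg(6)=4, deg(7)=5, deg(8)=3, deg(9)=3.
Sorted degree sequence of G2: [5, 5, 4, 3, 3, 3, 3, 2, 2, 2].
The (sorted) degree sequence is an isomorphism invariant, so since G1 and G2 have different degree sequences they cannot be isomorphic.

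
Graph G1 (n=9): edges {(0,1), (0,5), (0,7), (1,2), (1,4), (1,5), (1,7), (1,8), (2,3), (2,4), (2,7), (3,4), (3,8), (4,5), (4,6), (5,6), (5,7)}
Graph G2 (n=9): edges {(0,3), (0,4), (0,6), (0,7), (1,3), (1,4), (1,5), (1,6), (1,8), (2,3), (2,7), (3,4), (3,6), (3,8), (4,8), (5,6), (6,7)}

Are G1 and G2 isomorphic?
Yes, isomorphic

The graphs are isomorphic.
One valid mapping φ: V(G1) → V(G2): 0→8, 1→3, 2→0, 3→7, 4→6, 5→1, 6→5, 7→4, 8→2

Verify φ preserves adjacency — for each edge of G1, its image is an edge of G2:
  (0,1) → (φ(0),φ(1)) = (3,8) ∈ E(G2) ✓
  (0,5) → (φ(0),φ(5)) = (1,8) ∈ E(G2) ✓
  (0,7) → (φ(0),φ(7)) = (4,8) ∈ E(G2) ✓
  (1,2) → (φ(1),φ(2)) = (0,3) ∈ E(G2) ✓
  (1,4) → (φ(1),φ(4)) = (3,6) ∈ E(G2) ✓
  (1,5) → (φ(1),φ(5)) = (1,3) ∈ E(G2) ✓
  (1,7) → (φ(1),φ(7)) = (3,4) ∈ E(G2) ✓
  (1,8) → (φ(1),φ(8)) = (2,3) ∈ E(G2) ✓
  (2,3) → (φ(2),φ(3)) = (0,7) ∈ E(G2) ✓
  (2,4) → (φ(2),φ(4)) = (0,6) ∈ E(G2) ✓
  (2,7) → (φ(2),φ(7)) = (0,4) ∈ E(G2) ✓
  (3,4) → (φ(3),φ(4)) = (6,7) ∈ E(G2) ✓
  (3,8) → (φ(3),φ(8)) = (2,7) ∈ E(G2) ✓
  (4,5) → (φ(4),φ(5)) = (1,6) ∈ E(G2) ✓
  (4,6) → (φ(4),φ(6)) = (5,6) ∈ E(G2) ✓
  (5,6) → (φ(5),φ(6)) = (1,5) ∈ E(G2) ✓
  (5,7) → (φ(5),φ(7)) = (1,4) ∈ E(G2) ✓
All 17 edges of G1 map to edges of G2, and |E(G1)| = |E(G2)| = 17, so φ is a bijection on edges as well as vertices. Hence G1 ≅ G2.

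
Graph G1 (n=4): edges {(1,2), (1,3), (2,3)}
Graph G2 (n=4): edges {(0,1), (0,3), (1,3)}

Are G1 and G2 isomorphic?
Yes, isomorphic

The graphs are isomorphic.
One valid mapping φ: V(G1) → V(G2): 0→2, 1→3, 2→0, 3→1

Verify φ preserves adjacency — for each edge of G1, its image is an edge of G2:
  (1,2) → (φ(1),φ(2)) = (0,3) ∈ E(G2) ✓
  (1,3) → (φ(1),φ(3)) = (1,3) ∈ E(G2) ✓
  (2,3) → (φ(2),φ(3)) = (0,1) ∈ E(G2) ✓
All 3 edges of G1 map to edges of G2, and |E(G1)| = |E(G2)| = 3, so φ is a bijection on edges as well as vertices. Hence G1 ≅ G2.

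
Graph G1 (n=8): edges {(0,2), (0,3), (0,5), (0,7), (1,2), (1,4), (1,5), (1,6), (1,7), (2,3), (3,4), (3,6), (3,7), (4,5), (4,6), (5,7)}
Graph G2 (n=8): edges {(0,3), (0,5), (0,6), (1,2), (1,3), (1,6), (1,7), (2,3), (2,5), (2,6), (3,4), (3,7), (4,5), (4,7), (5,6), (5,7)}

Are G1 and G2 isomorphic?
Yes, isomorphic

The graphs are isomorphic.
One valid mapping φ: V(G1) → V(G2): 0→6, 1→3, 2→0, 3→5, 4→7, 5→1, 6→4, 7→2

Verify φ preserves adjacency — for each edge of G1, its image is an edge of G2:
  (0,2) → (φ(0),φ(2)) = (0,6) ∈ E(G2) ✓
  (0,3) → (φ(0),φ(3)) = (5,6) ∈ E(G2) ✓
  (0,5) → (φ(0),φ(5)) = (1,6) ∈ E(G2) ✓
  (0,7) → (φ(0),φ(7)) = (2,6) ∈ E(G2) ✓
  (1,2) → (φ(1),φ(2)) = (0,3) ∈ E(G2) ✓
  (1,4) → (φ(1),φ(4)) = (3,7) ∈ E(G2) ✓
  (1,5) → (φ(1),φ(5)) = (1,3) ∈ E(G2) ✓
  (1,6) → (φ(1),φ(6)) = (3,4) ∈ E(G2) ✓
  (1,7) → (φ(1),φ(7)) = (2,3) ∈ E(G2) ✓
  (2,3) → (φ(2),φ(3)) = (0,5) ∈ E(G2) ✓
  (3,4) → (φ(3),φ(4)) = (5,7) ∈ E(G2) ✓
  (3,6) → (φ(3),φ(6)) = (4,5) ∈ E(G2) ✓
  (3,7) → (φ(3),φ(7)) = (2,5) ∈ E(G2) ✓
  (4,5) → (φ(4),φ(5)) = (1,7) ∈ E(G2) ✓
  (4,6) → (φ(4),φ(6)) = (4,7) ∈ E(G2) ✓
  (5,7) → (φ(5),φ(7)) = (1,2) ∈ E(G2) ✓
All 16 edges of G1 map to edges of G2, and |E(G1)| = |E(G2)| = 16, so φ is a bijection on edges as well as vertices. Hence G1 ≅ G2.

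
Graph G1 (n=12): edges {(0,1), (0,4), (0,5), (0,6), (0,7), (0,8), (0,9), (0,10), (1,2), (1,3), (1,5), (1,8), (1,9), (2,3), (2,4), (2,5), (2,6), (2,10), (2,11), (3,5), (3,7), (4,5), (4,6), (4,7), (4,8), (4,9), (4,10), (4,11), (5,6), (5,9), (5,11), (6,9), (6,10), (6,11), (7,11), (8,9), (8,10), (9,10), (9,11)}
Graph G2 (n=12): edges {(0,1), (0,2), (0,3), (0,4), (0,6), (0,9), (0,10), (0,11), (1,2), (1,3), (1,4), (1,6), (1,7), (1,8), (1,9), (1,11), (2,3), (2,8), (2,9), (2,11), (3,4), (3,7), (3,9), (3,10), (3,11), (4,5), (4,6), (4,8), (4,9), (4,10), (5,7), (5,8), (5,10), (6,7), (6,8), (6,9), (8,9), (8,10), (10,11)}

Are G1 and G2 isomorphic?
Yes, isomorphic

The graphs are isomorphic.
One valid mapping φ: V(G1) → V(G2): 0→3, 1→10, 2→8, 3→5, 4→1, 5→4, 6→9, 7→7, 8→11, 9→0, 10→2, 11→6

Verify φ preserves adjacency — for each edge of G1, its image is an edge of G2:
  (0,1) → (φ(0),φ(1)) = (3,10) ∈ E(G2) ✓
  (0,4) → (φ(0),φ(4)) = (1,3) ∈ E(G2) ✓
  (0,5) → (φ(0),φ(5)) = (3,4) ∈ E(G2) ✓
  (0,6) → (φ(0),φ(6)) = (3,9) ∈ E(G2) ✓
  (0,7) → (φ(0),φ(7)) = (3,7) ∈ E(G2) ✓
  (0,8) → (φ(0),φ(8)) = (3,11) ∈ E(G2) ✓
  (0,9) → (φ(0),φ(9)) = (0,3) ∈ E(G2) ✓
  (0,10) → (φ(0),φ(10)) = (2,3) ∈ E(G2) ✓
  (1,2) → (φ(1),φ(2)) = (8,10) ∈ E(G2) ✓
  (1,3) → (φ(1),φ(3)) = (5,10) ∈ E(G2) ✓
  (1,5) → (φ(1),φ(5)) = (4,10) ∈ E(G2) ✓
  (1,8) → (φ(1),φ(8)) = (10,11) ∈ E(G2) ✓
  (1,9) → (φ(1),φ(9)) = (0,10) ∈ E(G2) ✓
  (2,3) → (φ(2),φ(3)) = (5,8) ∈ E(G2) ✓
  (2,4) → (φ(2),φ(4)) = (1,8) ∈ E(G2) ✓
  (2,5) → (φ(2),φ(5)) = (4,8) ∈ E(G2) ✓
  (2,6) → (φ(2),φ(6)) = (8,9) ∈ E(G2) ✓
  (2,10) → (φ(2),φ(10)) = (2,8) ∈ E(G2) ✓
  (2,11) → (φ(2),φ(11)) = (6,8) ∈ E(G2) ✓
  (3,5) → (φ(3),φ(5)) = (4,5) ∈ E(G2) ✓
  (3,7) → (φ(3),φ(7)) = (5,7) ∈ E(G2) ✓
  (4,5) → (φ(4),φ(5)) = (1,4) ∈ E(G2) ✓
  (4,6) → (φ(4),φ(6)) = (1,9) ∈ E(G2) ✓
  (4,7) → (φ(4),φ(7)) = (1,7) ∈ E(G2) ✓
  (4,8) → (φ(4),φ(8)) = (1,11) ∈ E(G2) ✓
  (4,9) → (φ(4),φ(9)) = (0,1) ∈ E(G2) ✓
  (4,10) → (φ(4),φ(10)) = (1,2) ∈ E(G2) ✓
  (4,11) → (φ(4),φ(11)) = (1,6) ∈ E(G2) ✓
  (5,6) → (φ(5),φ(6)) = (4,9) ∈ E(G2) ✓
  (5,9) → (φ(5),φ(9)) = (0,4) ∈ E(G2) ✓
  (5,11) → (φ(5),φ(11)) = (4,6) ∈ E(G2) ✓
  (6,9) → (φ(6),φ(9)) = (0,9) ∈ E(G2) ✓
  (6,10) → (φ(6),φ(10)) = (2,9) ∈ E(G2) ✓
  (6,11) → (φ(6),φ(11)) = (6,9) ∈ E(G2) ✓
  (7,11) → (φ(7),φ(11)) = (6,7) ∈ E(G2) ✓
  (8,9) → (φ(8),φ(9)) = (0,11) ∈ E(G2) ✓
  (8,10) → (φ(8),φ(10)) = (2,11) ∈ E(G2) ✓
  (9,10) → (φ(9),φ(10)) = (0,2) ∈ E(G2) ✓
  (9,11) → (φ(9),φ(11)) = (0,6) ∈ E(G2) ✓
All 39 edges of G1 map to edges of G2, and |E(G1)| = |E(G2)| = 39, so φ is a bijection on edges as well as vertices. Hence G1 ≅ G2.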